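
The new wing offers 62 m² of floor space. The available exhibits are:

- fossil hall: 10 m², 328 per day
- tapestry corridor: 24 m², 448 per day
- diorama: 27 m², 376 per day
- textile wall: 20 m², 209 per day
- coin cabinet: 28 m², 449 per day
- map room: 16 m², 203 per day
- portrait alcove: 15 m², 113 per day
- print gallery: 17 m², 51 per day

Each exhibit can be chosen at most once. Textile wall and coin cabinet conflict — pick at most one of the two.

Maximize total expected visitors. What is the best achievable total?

Ranking by ratio (expected visitors/m²): fossil hall 32.80, tapestry corridor 18.67, coin cabinet 16.04.
Best packing: fossil hall + tapestry corridor + coin cabinet — 62 m², 1225 total.

1225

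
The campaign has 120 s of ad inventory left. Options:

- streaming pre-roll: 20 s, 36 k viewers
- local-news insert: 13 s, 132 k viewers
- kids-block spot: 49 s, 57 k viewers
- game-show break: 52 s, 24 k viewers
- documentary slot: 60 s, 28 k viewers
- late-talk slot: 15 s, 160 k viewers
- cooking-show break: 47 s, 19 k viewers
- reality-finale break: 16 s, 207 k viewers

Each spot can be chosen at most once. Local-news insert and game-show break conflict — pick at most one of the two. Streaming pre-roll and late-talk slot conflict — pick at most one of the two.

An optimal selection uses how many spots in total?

Optimal total is 556.
local-news insert + kids-block spot + late-talk slot + reality-finale break hits 556 at 93 s.
Any selection reaching 556 contains exactly 4 spots.

4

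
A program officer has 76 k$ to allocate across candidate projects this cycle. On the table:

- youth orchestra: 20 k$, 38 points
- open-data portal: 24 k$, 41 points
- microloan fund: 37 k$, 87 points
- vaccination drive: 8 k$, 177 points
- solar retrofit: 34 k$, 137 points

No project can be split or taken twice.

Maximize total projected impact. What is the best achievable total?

Filling by ratio: youth orchestra + vaccination drive + solar retrofit for 352, with 14 k$ left unused.
Replace youth orchestra with open-data portal: the trade gains 3 net, giving 355 at 66 k$.
Runner-up youth orchestra + vaccination drive + solar retrofit tops out at 352.

355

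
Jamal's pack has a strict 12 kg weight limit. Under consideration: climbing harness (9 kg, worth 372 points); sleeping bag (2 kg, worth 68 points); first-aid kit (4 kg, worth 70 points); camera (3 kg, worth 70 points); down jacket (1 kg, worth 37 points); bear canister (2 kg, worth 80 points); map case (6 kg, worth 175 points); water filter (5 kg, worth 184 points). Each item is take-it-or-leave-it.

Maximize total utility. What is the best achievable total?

489

Taking climbing harness + down jacket + bear canister: 12 kg used, 489 in utility.
An exhaustive check of the 256 subsets confirms 489.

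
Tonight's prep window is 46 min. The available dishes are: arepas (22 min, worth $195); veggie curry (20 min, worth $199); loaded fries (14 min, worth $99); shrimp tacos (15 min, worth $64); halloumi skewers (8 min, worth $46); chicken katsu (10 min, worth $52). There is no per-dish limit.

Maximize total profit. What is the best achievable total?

398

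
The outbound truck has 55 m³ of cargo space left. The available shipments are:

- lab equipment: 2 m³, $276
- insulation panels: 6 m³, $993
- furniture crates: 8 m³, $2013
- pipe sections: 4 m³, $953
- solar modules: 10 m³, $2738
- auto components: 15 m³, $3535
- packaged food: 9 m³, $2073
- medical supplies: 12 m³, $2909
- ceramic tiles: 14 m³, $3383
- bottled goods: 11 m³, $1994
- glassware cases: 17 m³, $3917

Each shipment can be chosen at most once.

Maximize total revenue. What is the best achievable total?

Density check — solar modules 273.80, furniture crates 251.62, medical supplies 242.42 are the best per m³.
Greedy by ratio would take insulation panels + furniture crates + pipe sections + solar modules + medical supplies + ceramic tiles: 54 m³ used, total 12989.
The 14 m³ tied up in insulation panels and furniture crates is better spent on auto components — total rises to 13518 (55 m³).

13518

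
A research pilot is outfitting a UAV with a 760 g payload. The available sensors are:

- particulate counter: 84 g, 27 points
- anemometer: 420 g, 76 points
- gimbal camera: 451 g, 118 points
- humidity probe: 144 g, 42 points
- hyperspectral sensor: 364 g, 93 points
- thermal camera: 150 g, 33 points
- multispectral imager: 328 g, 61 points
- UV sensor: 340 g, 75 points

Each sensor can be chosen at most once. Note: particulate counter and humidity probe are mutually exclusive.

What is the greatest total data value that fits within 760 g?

Gimbal camera + humidity probe + thermal camera uses 745 of the 760 g and totals 193.
The closest alternative, particulate counter + gimbal camera + thermal camera, reaches only 178.

193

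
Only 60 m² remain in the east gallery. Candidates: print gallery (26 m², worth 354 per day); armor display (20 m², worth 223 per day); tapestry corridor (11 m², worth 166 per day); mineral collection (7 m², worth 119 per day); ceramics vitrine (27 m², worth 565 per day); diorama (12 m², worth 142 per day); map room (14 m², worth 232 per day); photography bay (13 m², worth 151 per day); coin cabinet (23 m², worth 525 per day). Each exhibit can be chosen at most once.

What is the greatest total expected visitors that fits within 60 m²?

1209

Density check — coin cabinet 22.83, ceramics vitrine 20.93, mineral collection 17.00 are the best per m².
Best packing: mineral collection + ceramics vitrine + coin cabinet — 57 m², 1209 total.
Runner-up ceramics vitrine + coin cabinet tops out at 1090.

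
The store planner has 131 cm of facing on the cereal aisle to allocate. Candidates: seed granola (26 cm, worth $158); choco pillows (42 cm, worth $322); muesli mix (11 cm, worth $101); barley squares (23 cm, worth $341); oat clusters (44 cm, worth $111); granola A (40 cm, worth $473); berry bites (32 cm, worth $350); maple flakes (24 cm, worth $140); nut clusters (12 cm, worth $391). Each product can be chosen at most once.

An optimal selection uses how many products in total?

5

The maximum weekly sales within 131 cm is 1695.
One optimal bundle: barley squares + granola A + berry bites + maple flakes + nut clusters (131 cm).
All optima have 5 products.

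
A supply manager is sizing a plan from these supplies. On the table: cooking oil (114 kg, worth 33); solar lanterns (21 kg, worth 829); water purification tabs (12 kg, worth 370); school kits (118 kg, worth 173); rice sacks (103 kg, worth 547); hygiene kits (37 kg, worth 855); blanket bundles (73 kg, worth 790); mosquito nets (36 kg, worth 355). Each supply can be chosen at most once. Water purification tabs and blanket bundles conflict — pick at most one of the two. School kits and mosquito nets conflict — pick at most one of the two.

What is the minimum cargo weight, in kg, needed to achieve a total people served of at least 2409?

Look for the lowest-cargo combination reaching 2409.
Taking solar lanterns + water purification tabs + hygiene kits + mosquito nets gives 2409 (≥ 2409) for 106 kg.
Below 106 kg the best achievable stays under 2409.

106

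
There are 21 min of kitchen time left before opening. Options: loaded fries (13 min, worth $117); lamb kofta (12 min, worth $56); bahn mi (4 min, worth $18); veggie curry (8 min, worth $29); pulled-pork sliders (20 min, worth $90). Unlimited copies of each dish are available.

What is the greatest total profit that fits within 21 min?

153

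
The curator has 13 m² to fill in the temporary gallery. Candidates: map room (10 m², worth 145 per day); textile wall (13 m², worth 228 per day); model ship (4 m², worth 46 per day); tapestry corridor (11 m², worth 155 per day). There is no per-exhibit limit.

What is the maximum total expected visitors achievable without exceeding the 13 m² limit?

228

By expected visitors per m²: textile wall 17.54, map room 14.50, tapestry corridor 14.09, model ship 11.50 lead.
The ratio ordering already packs tightly: textile wall, 13 m², 228.
Nothing else within 13 m² beats 228.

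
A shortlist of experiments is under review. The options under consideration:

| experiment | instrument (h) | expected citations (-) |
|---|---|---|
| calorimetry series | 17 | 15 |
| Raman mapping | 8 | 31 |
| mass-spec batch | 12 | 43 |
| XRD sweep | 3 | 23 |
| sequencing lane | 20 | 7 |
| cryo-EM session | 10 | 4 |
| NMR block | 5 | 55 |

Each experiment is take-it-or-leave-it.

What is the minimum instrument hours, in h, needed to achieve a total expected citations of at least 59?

Minimise h subject to total expected citations ≥ 59.
XRD sweep + NMR block reaches 78 using 8 h.
Below 8 h the best achievable stays under 59.

8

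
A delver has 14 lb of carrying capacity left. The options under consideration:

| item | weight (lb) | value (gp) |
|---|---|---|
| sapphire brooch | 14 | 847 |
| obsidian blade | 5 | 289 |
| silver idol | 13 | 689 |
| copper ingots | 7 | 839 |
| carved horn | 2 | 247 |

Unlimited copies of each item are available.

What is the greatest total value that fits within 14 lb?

Best packing: 7×carved horn — 14 lb, 1729 total.
That's the maximum — no swap from here does better than 1729.

1729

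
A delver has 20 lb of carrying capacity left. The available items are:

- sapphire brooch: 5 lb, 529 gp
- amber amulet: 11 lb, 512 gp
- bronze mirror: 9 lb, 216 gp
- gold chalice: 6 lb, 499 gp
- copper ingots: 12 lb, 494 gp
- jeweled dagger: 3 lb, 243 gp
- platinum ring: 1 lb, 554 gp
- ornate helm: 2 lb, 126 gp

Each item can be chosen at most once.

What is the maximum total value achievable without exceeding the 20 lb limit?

1951

The ratio ordering already packs tightly: sapphire brooch + gold chalice + jeweled dagger + platinum ring + ornate helm, 17 lb, 1951.
Runner-up sapphire brooch + amber amulet + jeweled dagger + platinum ring tops out at 1838.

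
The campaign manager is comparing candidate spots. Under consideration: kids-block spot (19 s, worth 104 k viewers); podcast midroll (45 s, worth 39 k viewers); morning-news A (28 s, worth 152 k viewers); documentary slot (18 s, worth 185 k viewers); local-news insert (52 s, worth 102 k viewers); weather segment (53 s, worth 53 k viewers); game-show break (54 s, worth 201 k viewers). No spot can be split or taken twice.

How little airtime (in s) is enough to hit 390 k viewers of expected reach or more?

65

Need the lightest bundle worth ≥ 390.
kids-block spot + morning-news A + documentary slot: 441 expected reach at 65 s.
Below 65 s the best achievable stays under 390.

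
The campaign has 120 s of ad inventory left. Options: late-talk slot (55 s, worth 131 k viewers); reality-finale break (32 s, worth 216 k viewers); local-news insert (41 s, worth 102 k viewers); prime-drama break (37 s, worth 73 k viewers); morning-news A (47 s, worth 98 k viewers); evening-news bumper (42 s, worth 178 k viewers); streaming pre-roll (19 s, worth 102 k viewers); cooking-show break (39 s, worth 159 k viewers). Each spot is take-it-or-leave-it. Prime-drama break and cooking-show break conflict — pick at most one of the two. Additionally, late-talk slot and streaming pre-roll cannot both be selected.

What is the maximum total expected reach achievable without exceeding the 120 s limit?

553

By expected reach per s: reality-finale break 6.75, streaming pre-roll 5.37, evening-news bumper 4.24, cooking-show break 4.08 lead.
The ratio heuristic lands on reality-finale break + evening-news bumper + streaming pre-roll (496) but leaves 27 s idle.
Dropping streaming pre-roll frees 19 s; slotting in cooking-show break (39 s) lifts the total to 553 at 113 s.
That's the maximum — no feasible swap from here does better than 553.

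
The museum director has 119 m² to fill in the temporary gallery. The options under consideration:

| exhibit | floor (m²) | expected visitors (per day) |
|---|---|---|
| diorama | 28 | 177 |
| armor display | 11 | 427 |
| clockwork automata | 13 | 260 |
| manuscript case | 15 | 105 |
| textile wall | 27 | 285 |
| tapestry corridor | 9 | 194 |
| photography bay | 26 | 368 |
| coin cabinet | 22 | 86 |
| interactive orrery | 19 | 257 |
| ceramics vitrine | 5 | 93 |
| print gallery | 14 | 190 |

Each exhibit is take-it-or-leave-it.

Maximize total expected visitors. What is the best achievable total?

Greedy by ratio would take armor display + clockwork automata + manuscript case + tapestry corridor + photography bay + interactive orrery + ceramics vitrine + print gallery: 112 m² used, total 1894.
Replace manuscript case and ceramics vitrine with textile wall: the trade gains 87 net, giving 1981 at 119 m².

1981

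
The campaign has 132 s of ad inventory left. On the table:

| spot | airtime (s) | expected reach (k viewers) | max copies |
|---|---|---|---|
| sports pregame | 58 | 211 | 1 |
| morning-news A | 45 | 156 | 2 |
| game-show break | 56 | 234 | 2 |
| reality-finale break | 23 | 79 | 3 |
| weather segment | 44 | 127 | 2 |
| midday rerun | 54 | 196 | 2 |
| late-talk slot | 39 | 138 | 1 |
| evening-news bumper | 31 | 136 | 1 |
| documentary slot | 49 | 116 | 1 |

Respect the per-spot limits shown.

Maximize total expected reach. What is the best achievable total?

526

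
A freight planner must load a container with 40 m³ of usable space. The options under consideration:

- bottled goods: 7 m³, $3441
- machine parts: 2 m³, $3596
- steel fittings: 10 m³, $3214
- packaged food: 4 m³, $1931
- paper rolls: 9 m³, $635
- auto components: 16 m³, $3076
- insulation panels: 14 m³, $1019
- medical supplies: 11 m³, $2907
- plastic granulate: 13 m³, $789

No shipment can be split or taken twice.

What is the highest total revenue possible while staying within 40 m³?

15258

Taking the top-ratio shipments first gives bottled goods + machine parts + steel fittings + packaged food + medical supplies for 15089 (34 m³).
The 11 m³ tied up in medical supplies is better spent on auto components — total rises to 15258 (39 m³).
Runner-up bottled goods + machine parts + steel fittings + packaged food + medical supplies tops out at 15089.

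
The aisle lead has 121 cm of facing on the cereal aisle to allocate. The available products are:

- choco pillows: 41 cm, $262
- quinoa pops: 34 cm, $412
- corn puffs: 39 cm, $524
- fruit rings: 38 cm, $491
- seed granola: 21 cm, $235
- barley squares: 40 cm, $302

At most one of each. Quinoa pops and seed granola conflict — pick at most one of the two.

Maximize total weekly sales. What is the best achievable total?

Ranking by ratio (weekly sales/cm): corn puffs 13.44, fruit rings 12.92, quinoa pops 12.12, seed granola 11.19.
Quinoa pops + corn puffs + fruit rings uses 111 of the 121 cm and totals 1427.
Every other selection either busts 121 cm or breaks a pairing rule or fails to beat 1427.

1427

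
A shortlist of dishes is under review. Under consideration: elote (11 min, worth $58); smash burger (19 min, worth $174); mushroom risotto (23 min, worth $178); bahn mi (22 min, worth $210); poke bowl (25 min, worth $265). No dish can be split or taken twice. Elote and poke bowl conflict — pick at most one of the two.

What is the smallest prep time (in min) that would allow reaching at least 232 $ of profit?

Look for the lowest-prep combination reaching 232.
poke bowl reaches 265 using 25 min.
Any bundle with less than 25 min falls short of 232.

25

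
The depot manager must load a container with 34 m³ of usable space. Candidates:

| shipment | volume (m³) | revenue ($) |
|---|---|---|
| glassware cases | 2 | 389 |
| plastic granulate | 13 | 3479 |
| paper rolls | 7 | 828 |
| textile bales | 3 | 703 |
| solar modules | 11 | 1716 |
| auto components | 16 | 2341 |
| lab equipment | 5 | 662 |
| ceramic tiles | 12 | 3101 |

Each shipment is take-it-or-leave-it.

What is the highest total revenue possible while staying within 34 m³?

Density check — plastic granulate 267.62, ceramic tiles 258.42, textile bales 234.33, glassware cases 194.50 are the best per m³.
The ratio heuristic lands on glassware cases + plastic granulate + textile bales + ceramic tiles (7672) but leaves 4 m³ idle.
Replace glassware cases with lab equipment: the trade gains 273 net, giving 7945 at 33 m³.
The spare 1 m³ is too small for any remaining shipment, and no exchange beats 7945.

7945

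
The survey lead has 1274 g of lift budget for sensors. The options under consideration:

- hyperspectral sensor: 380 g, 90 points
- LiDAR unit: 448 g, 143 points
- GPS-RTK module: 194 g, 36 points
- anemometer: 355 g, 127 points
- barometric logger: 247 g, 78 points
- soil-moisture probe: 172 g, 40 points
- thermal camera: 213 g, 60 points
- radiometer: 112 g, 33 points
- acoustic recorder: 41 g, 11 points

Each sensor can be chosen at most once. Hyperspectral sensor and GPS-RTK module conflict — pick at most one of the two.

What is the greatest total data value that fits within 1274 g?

Filling by ratio: LiDAR unit + anemometer + barometric logger + radiometer + acoustic recorder for 392, with 71 g left unused.
Replace radiometer and acoustic recorder with thermal camera: the trade gains 16 net, giving 408 at 1263 g.

408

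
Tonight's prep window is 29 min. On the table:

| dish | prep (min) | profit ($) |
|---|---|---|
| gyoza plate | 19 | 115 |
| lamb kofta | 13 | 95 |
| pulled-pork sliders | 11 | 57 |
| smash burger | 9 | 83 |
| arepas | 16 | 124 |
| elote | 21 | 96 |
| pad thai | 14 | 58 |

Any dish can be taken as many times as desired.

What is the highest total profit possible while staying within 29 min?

249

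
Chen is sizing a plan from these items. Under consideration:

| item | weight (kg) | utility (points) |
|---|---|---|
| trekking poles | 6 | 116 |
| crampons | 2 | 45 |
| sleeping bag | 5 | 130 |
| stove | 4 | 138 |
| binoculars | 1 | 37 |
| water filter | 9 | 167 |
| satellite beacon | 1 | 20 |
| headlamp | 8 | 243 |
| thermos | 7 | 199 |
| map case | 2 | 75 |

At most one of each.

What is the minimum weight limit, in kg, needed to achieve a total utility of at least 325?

Look for the lowest-weight combination reaching 325.
sleeping bag + stove + binoculars + satellite beacon: 325 utility at 11 kg.
Below 11 kg the best achievable stays under 325.

11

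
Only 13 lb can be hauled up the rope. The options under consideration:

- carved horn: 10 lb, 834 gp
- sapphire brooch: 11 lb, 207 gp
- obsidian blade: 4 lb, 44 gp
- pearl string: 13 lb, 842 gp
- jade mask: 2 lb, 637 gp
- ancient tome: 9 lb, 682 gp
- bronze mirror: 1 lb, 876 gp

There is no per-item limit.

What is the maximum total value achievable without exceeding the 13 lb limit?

Density check — bronze mirror 876.00, jade mask 318.50, carved horn 83.40, ancient tome 75.78 are the best per lb.
13×bronze mirror uses 13 of the 13 lb and totals 11388.

11388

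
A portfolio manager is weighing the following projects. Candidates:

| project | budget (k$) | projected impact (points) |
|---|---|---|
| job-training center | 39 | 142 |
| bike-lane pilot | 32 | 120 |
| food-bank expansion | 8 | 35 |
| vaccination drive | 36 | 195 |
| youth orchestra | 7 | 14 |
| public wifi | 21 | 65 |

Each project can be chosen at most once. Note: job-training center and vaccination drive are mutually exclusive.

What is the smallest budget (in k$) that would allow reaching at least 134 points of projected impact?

36

Minimise k$ subject to total projected impact ≥ 134.
vaccination drive reaches 195 using 36 k$.
Below 36 k$ the best achievable stays under 134.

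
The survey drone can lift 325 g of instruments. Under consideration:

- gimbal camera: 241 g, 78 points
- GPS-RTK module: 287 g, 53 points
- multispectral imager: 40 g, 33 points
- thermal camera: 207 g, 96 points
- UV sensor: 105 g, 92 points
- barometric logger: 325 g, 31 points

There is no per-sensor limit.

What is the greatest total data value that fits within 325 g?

By data value per g: UV sensor 0.88, multispectral imager 0.82, thermal camera 0.46, gimbal camera 0.32 lead.
Taking 3×UV sensor: 315 g used, 276 in data value.

276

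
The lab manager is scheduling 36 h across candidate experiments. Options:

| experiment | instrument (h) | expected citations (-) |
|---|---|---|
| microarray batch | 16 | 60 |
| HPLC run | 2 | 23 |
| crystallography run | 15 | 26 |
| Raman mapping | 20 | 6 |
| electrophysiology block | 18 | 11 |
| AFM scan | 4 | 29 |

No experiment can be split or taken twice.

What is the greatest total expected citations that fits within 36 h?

115

By expected citations per h: HPLC run 11.50, AFM scan 7.25, microarray batch 3.75 lead.
The ratio heuristic lands on microarray batch + HPLC run + AFM scan (112) but leaves 14 h idle.
Replace HPLC run with crystallography run: the trade gains 3 net, giving 115 at 35 h.
The spare 1 h is too small for any remaining experiment, and no exchange beats 115.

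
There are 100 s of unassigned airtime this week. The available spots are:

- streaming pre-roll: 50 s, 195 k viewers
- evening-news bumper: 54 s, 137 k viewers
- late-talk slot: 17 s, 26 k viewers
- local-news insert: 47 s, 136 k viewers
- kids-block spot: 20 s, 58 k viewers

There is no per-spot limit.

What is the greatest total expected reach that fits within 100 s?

Density check — streaming pre-roll 3.90, kids-block spot 2.90, local-news insert 2.89 are the best per s.
Best packing: 2×streaming pre-roll — 100 s, 390 total.
That's the maximum — no swap from here does better than 390.

390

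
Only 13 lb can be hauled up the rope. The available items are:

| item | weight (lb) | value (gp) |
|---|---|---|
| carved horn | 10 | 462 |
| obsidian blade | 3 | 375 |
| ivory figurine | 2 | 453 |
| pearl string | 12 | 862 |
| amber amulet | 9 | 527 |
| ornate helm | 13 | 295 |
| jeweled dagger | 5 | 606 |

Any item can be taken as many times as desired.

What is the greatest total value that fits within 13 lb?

6×ivory figurine uses 12 of the 13 lb and totals 2718.

2718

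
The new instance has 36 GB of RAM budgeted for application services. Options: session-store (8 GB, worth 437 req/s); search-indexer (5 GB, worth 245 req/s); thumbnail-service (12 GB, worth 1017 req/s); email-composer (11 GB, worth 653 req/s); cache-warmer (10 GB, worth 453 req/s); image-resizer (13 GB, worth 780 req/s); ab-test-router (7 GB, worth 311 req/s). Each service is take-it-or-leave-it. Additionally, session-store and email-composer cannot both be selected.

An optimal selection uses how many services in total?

Optimal total is 2450.
thumbnail-service + email-composer + image-resizer hits 2450 at 36 GB.
Any selection reaching 2450 contains exactly 3 services.

3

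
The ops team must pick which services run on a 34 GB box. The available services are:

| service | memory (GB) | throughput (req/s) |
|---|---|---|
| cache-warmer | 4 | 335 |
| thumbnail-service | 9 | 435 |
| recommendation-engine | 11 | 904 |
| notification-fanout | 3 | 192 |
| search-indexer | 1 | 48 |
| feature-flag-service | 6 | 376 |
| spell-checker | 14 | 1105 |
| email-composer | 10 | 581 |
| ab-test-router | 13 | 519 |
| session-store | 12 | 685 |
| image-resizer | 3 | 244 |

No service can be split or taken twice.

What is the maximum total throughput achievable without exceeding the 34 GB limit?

Ranking by ratio (throughput/GB): cache-warmer 83.75, recommendation-engine 82.18, image-resizer 81.33.
The ratio ordering already packs tightly: cache-warmer + recommendation-engine + search-indexer + spell-checker + image-resizer, 33 GB, 2636.

2636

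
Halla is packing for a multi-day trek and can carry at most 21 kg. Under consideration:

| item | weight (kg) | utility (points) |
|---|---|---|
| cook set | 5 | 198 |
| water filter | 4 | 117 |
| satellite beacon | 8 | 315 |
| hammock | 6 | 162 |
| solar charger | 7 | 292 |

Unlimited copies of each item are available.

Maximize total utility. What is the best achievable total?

876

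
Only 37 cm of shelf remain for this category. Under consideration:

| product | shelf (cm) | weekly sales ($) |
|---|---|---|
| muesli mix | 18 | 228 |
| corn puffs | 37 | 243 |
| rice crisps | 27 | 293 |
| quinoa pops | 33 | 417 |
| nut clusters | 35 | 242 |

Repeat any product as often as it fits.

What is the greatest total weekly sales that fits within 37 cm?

Best packing: 2×muesli mix — 36 cm, 456 total.
Nothing else within 37 cm beats 456.

456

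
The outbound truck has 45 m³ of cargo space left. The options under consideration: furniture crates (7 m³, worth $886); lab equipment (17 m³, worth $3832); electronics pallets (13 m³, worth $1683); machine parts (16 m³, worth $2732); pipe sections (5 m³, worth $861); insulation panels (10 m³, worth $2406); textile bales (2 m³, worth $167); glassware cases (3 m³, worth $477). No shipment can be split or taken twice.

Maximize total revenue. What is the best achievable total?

9137

Greedy by ratio would take furniture crates + lab equipment + pipe sections + insulation panels + textile bales + glassware cases: 44 m³ used, total 8629.
Replace furniture crates and pipe sections and glassware cases with machine parts: the trade gains 508 net, giving 9137 at 45 m³.
Runner-up lab equipment + machine parts + insulation panels tops out at 8970.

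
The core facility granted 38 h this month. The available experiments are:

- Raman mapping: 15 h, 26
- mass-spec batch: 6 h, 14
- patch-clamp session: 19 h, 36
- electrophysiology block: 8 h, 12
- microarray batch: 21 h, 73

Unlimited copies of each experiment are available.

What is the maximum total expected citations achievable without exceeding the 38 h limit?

101

Density check — microarray batch 3.48, mass-spec batch 2.33, patch-clamp session 1.89 are the best per h.
2×mass-spec batch + microarray batch uses 33 of the 38 h and totals 101.
Nothing else within 38 h beats 101.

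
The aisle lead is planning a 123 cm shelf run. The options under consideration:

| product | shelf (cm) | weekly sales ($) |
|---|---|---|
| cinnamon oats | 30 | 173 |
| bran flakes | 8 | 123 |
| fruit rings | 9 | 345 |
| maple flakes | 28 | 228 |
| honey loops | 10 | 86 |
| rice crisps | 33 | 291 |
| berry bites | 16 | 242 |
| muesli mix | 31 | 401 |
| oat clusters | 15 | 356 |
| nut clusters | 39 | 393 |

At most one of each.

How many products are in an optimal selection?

The maximum weekly sales within 123 cm is 1860.
For example bran flakes + fruit rings + berry bites + muesli mix + oat clusters + nut clusters achieves it, using 118 cm.
Every optimal selection uses 6 products.

6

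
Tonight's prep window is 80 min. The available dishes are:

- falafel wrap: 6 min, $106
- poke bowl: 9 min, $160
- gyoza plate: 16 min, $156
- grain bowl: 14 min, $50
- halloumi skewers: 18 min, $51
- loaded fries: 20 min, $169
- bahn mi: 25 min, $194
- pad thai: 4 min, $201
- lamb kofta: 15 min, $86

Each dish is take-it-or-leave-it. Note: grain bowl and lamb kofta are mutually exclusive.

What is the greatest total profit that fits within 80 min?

986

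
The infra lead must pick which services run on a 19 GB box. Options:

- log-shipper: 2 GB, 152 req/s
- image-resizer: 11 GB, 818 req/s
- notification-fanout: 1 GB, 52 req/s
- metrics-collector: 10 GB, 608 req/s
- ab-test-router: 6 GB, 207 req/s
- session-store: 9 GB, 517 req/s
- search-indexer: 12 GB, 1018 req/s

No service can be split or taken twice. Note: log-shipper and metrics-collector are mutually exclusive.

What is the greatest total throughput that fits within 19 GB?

1277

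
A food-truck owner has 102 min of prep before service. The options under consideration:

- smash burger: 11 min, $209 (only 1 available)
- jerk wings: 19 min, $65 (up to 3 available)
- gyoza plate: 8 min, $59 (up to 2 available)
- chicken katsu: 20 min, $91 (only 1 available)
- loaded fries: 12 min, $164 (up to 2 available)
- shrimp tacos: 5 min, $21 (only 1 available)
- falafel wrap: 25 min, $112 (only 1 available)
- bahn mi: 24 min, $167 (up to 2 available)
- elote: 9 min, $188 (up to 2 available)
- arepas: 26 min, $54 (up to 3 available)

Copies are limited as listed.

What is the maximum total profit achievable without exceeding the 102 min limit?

1247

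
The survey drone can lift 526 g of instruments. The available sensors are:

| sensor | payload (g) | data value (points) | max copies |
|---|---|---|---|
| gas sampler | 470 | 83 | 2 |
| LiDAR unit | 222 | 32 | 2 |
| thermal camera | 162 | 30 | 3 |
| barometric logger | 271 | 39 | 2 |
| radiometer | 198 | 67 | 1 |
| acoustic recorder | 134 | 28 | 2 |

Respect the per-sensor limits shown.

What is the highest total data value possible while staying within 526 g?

127

Greedy by ratio would take radiometer + 2×acoustic recorder: 466 g used, total 123.
Replace 2×acoustic recorder with 2×thermal camera: the trade gains 4 net, giving 127 at 522 g.
That's the maximum — no swap from here does better than 127.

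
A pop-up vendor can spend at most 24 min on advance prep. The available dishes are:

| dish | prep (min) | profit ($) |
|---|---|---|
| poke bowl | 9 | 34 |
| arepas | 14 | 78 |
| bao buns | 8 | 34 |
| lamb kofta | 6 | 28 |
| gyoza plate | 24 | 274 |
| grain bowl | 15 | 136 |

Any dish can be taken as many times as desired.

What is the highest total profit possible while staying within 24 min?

274

By profit per min: gyoza plate 11.42, grain bowl 9.07, arepas 5.57 lead.
Taking gyoza plate: 24 min used, 274 in profit.
Every other selection either busts 24 min or fails to beat 274.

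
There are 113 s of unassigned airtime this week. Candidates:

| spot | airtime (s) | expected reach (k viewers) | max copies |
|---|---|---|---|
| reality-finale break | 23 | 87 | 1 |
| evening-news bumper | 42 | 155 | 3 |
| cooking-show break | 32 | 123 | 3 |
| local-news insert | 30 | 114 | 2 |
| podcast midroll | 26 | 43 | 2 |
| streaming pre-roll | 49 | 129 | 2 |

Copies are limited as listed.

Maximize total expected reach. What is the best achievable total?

401

Filling by ratio: 3×cooking-show break for 369, with 17 s left unused.
Replace cooking-show break with evening-news bumper: the trade gains 32 net, giving 401 at 106 s.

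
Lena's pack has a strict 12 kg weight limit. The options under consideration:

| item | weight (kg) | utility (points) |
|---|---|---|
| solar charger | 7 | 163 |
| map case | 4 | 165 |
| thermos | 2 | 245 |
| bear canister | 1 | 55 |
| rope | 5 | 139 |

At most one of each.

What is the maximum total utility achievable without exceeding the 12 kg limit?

Taking map case + thermos + bear canister + rope: 12 kg used, 604 in utility.

604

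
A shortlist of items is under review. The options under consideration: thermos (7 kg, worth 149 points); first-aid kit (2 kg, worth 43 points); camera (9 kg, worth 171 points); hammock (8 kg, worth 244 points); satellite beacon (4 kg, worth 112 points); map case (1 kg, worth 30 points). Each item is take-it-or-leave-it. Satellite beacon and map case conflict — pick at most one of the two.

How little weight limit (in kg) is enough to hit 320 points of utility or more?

12

Minimise kg subject to total utility ≥ 320.
hammock + satellite beacon: 356 utility at 12 kg.
Any bundle with less than 12 kg falls short of 320.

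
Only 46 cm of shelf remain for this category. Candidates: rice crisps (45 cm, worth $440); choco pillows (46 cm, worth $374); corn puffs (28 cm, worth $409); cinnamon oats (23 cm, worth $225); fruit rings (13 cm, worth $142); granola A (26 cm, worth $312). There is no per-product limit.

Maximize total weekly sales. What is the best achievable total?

By weekly sales per cm: corn puffs 14.61, granola A 12.00, fruit rings 10.92, cinnamon oats 9.78 lead.
Taking corn puffs + fruit rings: 41 cm used, 551 in weekly sales.
No other feasible combination exceeds 551.

551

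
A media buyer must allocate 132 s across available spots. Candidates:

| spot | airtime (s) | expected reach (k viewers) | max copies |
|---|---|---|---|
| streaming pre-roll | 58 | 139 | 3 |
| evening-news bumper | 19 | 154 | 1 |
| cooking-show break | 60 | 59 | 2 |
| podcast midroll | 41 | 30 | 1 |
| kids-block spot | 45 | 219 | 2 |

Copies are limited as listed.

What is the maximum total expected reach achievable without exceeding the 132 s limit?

Evening-news bumper + 2×kids-block spot uses 109 of the 132 s and totals 592.
Nothing else within 132 s beats 592.

592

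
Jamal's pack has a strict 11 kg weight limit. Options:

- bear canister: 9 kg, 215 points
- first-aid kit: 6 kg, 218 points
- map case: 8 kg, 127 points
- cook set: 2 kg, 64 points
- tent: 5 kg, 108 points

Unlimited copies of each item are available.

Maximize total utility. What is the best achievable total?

346

Density check — first-aid kit 36.33, cook set 32.00, bear canister 23.89 are the best per kg.
Taking first-aid kit + 2×cook set: 10 kg used, 346 in utility.
Every other selection either busts 11 kg or fails to beat 346.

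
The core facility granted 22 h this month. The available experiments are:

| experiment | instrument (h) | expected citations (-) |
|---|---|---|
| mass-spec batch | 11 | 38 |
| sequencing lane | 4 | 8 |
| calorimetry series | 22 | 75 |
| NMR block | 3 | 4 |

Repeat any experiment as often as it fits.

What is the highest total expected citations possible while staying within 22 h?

76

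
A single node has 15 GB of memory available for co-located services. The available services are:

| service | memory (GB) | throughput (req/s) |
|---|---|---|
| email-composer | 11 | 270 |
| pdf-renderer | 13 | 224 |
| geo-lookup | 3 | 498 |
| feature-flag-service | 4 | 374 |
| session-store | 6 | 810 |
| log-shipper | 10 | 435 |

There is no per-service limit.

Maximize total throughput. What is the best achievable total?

2490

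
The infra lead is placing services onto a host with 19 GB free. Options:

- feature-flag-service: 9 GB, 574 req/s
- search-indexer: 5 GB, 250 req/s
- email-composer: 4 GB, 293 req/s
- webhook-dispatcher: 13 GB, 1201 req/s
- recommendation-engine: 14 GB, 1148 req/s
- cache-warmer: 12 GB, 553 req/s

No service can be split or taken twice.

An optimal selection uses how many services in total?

The maximum throughput within 19 GB is 1494.
One optimal bundle: email-composer + webhook-dispatcher (17 GB).
Every optimal selection uses 2 services.

2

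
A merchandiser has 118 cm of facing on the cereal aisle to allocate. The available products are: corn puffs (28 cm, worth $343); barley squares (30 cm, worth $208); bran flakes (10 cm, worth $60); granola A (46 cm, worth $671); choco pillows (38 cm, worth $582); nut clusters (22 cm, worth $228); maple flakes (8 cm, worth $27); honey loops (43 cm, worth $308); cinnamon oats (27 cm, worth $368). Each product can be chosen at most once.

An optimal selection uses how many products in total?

Best achievable weekly sales is 1621.
granola A + choco pillows + cinnamon oats hits 1621 at 111 cm.
Any selection reaching 1621 contains exactly 3 products.

3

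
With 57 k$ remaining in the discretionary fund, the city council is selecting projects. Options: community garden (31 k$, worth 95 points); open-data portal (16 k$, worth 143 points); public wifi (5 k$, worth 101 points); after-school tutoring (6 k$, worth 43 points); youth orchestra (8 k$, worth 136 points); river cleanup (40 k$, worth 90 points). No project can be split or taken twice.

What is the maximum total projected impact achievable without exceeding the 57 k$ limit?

By projected impact per k$: public wifi 20.20, youth orchestra 17.00, open-data portal 8.94, after-school tutoring 7.17 lead.
The ratio ordering already packs tightly: open-data portal + public wifi + after-school tutoring + youth orchestra, 35 k$, 423.
The closest alternative, open-data portal + public wifi + youth orchestra, reaches only 380.

423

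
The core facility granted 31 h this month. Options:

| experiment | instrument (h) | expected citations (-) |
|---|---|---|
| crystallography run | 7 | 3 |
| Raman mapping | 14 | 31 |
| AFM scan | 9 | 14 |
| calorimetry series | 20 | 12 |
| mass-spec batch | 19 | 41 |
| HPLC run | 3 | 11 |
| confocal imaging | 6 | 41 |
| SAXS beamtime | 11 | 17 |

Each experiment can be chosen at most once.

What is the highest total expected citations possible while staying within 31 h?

93

Taking the top-ratio experiments first gives crystallography run + Raman mapping + HPLC run + confocal imaging for 86 (30 h).
Replace crystallography run and Raman mapping with mass-spec batch: the trade gains 7 net, giving 93 at 28 h.
The closest alternative, Raman mapping + confocal imaging + SAXS beamtime, reaches only 89.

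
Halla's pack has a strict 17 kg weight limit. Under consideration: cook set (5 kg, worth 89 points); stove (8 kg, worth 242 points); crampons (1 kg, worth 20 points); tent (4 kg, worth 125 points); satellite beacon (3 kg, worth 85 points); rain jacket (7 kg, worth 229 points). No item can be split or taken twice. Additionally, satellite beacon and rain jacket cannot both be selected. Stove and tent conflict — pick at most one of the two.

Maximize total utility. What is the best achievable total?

491

Stove + crampons + rain jacket uses 16 of the 17 kg and totals 491.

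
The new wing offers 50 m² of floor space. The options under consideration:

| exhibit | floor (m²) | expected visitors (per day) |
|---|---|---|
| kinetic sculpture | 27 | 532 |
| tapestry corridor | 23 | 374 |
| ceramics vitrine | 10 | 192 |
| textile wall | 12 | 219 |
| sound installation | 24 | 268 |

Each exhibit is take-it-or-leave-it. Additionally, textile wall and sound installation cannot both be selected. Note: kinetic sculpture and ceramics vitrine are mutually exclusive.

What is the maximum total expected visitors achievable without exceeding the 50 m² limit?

906

By expected visitors per m²: kinetic sculpture 19.70, ceramics vitrine 19.20, textile wall 18.25, tapestry corridor 16.26 lead.
Kinetic sculpture + tapestry corridor uses 50 of the 50 m² and totals 906.
The closest alternative, tapestry corridor + ceramics vitrine + textile wall, reaches only 785.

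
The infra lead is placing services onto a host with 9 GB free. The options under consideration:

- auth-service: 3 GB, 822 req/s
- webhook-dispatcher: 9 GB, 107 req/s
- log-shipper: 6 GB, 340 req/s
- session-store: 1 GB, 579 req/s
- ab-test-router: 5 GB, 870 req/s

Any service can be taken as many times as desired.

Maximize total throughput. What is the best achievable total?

Ranking by ratio (throughput/GB): session-store 579.00, auth-service 274.00, ab-test-router 174.00, log-shipper 56.67.
Taking 9×session-store: 9 GB used, 5211 in throughput.
Nothing else within 9 GB beats 5211.

5211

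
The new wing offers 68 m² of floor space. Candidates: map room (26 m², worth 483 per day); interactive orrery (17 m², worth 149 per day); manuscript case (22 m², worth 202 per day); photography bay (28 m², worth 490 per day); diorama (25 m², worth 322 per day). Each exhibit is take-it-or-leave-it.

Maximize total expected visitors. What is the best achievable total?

By expected visitors per m²: map room 18.58, photography bay 17.50, diorama 12.88 lead.
The ratio ordering already packs tightly: map room + photography bay, 54 m², 973.
Every other selection either busts 68 m² or fails to beat 973.

973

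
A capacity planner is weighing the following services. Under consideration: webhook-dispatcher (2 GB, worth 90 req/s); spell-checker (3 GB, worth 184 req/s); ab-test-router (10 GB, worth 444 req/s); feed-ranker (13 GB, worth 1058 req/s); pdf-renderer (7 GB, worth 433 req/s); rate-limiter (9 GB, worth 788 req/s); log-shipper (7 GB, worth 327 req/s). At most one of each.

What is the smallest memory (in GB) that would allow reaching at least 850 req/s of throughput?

11

Look for the lowest-memory combination reaching 850.
Taking webhook-dispatcher + rate-limiter gives 878 (≥ 850) for 11 GB.
Any bundle with less than 11 GB falls short of 850.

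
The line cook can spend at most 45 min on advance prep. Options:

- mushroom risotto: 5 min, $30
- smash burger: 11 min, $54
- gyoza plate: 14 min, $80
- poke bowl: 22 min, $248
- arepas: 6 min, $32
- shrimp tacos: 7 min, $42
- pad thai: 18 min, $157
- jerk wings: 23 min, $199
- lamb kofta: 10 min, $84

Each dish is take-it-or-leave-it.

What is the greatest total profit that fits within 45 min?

447

A density-first pass picks mushroom risotto + poke bowl + pad thai — 435 at 45 min.
The 23 min tied up in mushroom risotto and pad thai is better spent on jerk wings — total rises to 447 (45 min).
Nothing else within 45 min beats 447.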